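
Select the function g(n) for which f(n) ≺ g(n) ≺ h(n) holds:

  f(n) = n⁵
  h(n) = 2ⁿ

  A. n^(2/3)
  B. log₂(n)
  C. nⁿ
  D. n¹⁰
D

We need g(n) with n⁵ = o(g(n)) and g(n) = o(2ⁿ), i.e. O(n⁵) ≺ g ≺ O(2ⁿ).
Check each option:
  A. n^(2/3) — O(n^(2/3)) does not grow strictly faster than f(n)
  B. log₂(n) — O(log n) does not grow strictly faster than f(n)
  C. nⁿ — O(nⁿ) does not grow strictly slower than h(n)
  D. n¹⁰ — O(n¹⁰) is strictly between O(n⁵) and O(2ⁿ) ✓

Only option D (n¹⁰) lies strictly between.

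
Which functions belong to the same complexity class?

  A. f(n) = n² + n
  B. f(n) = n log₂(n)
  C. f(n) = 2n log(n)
B and C

Examining each function:
  A. n² + n is O(n²)
  B. n log₂(n) is O(n log n)
  C. 2n log(n) is O(n log n)

Functions B and C both have the same complexity class.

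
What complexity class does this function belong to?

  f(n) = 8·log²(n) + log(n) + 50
O(log² n)

The dominant term in 8·log²(n) + log(n) + 50 is 8·log²(n), which is Θ(log² n).
Lower-order terms (log(n), 50) are asymptotically negligible.
Constants are absorbed, so the tightest bound is O(log² n).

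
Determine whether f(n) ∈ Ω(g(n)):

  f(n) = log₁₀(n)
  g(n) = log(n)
True

f(n) = log₁₀(n) and g(n) = log(n) are both O(log n).
Big-Ω permits equal growth rates (f ≥ c·g for some c > 0), so f(n) = Ω(g(n)) is true.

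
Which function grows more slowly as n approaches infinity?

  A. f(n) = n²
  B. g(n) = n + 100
B

f(n) = n² is O(n²), while g(n) = n + 100 is O(n).
Since O(n) grows slower than O(n²), g(n) is dominated.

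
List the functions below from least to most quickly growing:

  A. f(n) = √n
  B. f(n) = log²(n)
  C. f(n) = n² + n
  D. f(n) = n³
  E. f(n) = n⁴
B < A < C < D < E

Comparing growth rates:
B = log²(n) is O(log² n)
A = √n is O(√n)
C = n² + n is O(n²)
D = n³ is O(n³)
E = n⁴ is O(n⁴)

Therefore, the order from slowest to fastest is: B < A < C < D < E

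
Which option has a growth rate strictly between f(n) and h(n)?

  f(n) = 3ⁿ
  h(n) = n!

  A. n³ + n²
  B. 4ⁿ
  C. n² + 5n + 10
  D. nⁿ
B

We need g(n) with 3ⁿ = o(g(n)) and g(n) = o(n!), i.e. O(3ⁿ) ≺ g ≺ O(n!).
Check each option:
  A. n³ + n² — O(n³) does not grow strictly faster than f(n)
  B. 4ⁿ — O(4ⁿ) is strictly between O(3ⁿ) and O(n!) ✓
  C. n² + 5n + 10 — O(n²) does not grow strictly faster than f(n)
  D. nⁿ — O(nⁿ) does not grow strictly slower than h(n)

Only option B (4ⁿ) lies strictly between.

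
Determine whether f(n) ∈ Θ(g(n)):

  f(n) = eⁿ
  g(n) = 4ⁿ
False

f(n) = eⁿ is O(eⁿ), and g(n) = 4ⁿ is O(4ⁿ).
Since they have different growth rates, f(n) = Θ(g(n)) is false.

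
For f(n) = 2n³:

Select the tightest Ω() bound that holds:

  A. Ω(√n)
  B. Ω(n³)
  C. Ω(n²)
B

f(n) = 2n³ is Ω(n³).
All listed options are valid Big-Ω bounds (lower bounds),
but Ω(n³) is the tightest (largest valid bound).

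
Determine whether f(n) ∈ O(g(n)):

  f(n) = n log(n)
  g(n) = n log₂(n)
True

f(n) = n log(n) and g(n) = n log₂(n) are both O(n log n).
Big-O permits equal growth rates (f ≤ c·g for some c), so f(n) = O(g(n)) is true.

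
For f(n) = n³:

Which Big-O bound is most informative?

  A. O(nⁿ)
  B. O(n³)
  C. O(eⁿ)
B

f(n) = n³ is O(n³).
All listed options are valid Big-O bounds (upper bounds),
but O(n³) is the tightest (smallest valid bound).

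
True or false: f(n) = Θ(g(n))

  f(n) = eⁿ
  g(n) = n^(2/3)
False

f(n) = eⁿ is O(eⁿ), and g(n) = n^(2/3) is O(n^(2/3)).
Since they have different growth rates, f(n) = Θ(g(n)) is false.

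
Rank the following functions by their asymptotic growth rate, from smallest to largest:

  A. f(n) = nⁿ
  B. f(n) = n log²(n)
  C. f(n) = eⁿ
B < C < A

Comparing growth rates:
B = n log²(n) is O(n log² n)
C = eⁿ is O(eⁿ)
A = nⁿ is O(nⁿ)

Therefore, the order from slowest to fastest is: B < C < A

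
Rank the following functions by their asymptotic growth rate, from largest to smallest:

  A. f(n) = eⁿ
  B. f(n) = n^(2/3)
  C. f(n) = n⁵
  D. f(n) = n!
D > A > C > B

Comparing growth rates:
D = n! is O(n!)
A = eⁿ is O(eⁿ)
C = n⁵ is O(n⁵)
B = n^(2/3) is O(n^(2/3))

Therefore, the order from fastest to slowest is: D > A > C > B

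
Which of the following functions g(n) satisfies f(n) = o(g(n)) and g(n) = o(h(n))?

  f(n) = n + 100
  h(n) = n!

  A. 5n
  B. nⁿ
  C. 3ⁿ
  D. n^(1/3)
C

We need g(n) with n + 100 = o(g(n)) and g(n) = o(n!), i.e. O(n) ≺ g ≺ O(n!).
Check each option:
  A. 5n — O(n) does not grow strictly faster than f(n)
  B. nⁿ — O(nⁿ) does not grow strictly slower than h(n)
  C. 3ⁿ — O(3ⁿ) is strictly between O(n) and O(n!) ✓
  D. n^(1/3) — O(n^(1/3)) does not grow strictly faster than f(n)

Only option C (3ⁿ) lies strictly between.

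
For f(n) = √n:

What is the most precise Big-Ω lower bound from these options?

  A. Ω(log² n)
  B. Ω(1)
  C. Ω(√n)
C

f(n) = √n is Ω(√n).
All listed options are valid Big-Ω bounds (lower bounds),
but Ω(√n) is the tightest (largest valid bound).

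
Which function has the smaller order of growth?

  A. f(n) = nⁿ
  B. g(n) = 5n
B

f(n) = nⁿ is O(nⁿ), while g(n) = 5n is O(n).
Since O(n) grows slower than O(nⁿ), g(n) is dominated.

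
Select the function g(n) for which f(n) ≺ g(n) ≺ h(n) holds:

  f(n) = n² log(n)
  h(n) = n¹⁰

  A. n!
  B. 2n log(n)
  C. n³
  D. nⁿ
C

We need g(n) with n² log(n) = o(g(n)) and g(n) = o(n¹⁰), i.e. O(n² log n) ≺ g ≺ O(n¹⁰).
Check each option:
  A. n! — O(n!) does not grow strictly slower than h(n)
  B. 2n log(n) — O(n log n) does not grow strictly faster than f(n)
  C. n³ — O(n³) is strictly between O(n² log n) and O(n¹⁰) ✓
  D. nⁿ — O(nⁿ) does not grow strictly slower than h(n)

Only option C (n³) lies strictly between.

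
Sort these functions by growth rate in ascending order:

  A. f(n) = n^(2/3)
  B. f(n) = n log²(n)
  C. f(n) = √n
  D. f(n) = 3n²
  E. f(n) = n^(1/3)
E < C < A < B < D

Comparing growth rates:
E = n^(1/3) is O(n^(1/3))
C = √n is O(√n)
A = n^(2/3) is O(n^(2/3))
B = n log²(n) is O(n log² n)
D = 3n² is O(n²)

Therefore, the order from slowest to fastest is: E < C < A < B < D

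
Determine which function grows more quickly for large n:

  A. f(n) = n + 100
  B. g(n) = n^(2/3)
A

f(n) = n + 100 is O(n), while g(n) = n^(2/3) is O(n^(2/3)).
Since O(n) grows faster than O(n^(2/3)), f(n) dominates.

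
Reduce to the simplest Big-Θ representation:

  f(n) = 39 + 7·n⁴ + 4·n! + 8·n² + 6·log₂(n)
Θ(n!)

Order the terms by growth rate: 39 ≺ 6·log₂(n) ≺ 8·n² ≺ 7·n⁴ ≺ 4·n!.
The fastest-growing term 4·n! dominates as n → ∞; dropping its constant factor gives Θ(n!).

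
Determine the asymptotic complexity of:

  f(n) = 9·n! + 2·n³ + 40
O(n!)

The dominant term in 9·n! + 2·n³ + 40 is 9·n!, which is Θ(n!).
Lower-order terms (2·n³, 40) are asymptotically negligible.
Constants are absorbed, so the tightest bound is O(n!).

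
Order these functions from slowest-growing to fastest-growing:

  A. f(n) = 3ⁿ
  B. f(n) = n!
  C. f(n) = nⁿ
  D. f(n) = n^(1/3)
D < A < B < C

Comparing growth rates:
D = n^(1/3) is O(n^(1/3))
A = 3ⁿ is O(3ⁿ)
B = n! is O(n!)
C = nⁿ is O(nⁿ)

Therefore, the order from slowest to fastest is: D < A < B < C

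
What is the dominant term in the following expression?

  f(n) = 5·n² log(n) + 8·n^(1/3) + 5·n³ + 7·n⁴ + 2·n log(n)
7·n⁴

Looking at each term:
  - 5·n² log(n) is O(n² log n)
  - 8·n^(1/3) is O(n^(1/3))
  - 5·n³ is O(n³)
  - 7·n⁴ is O(n⁴)
  - 2·n log(n) is O(n log n)

The term 7·n⁴ (O(n⁴)) grows fastest and dominates all others.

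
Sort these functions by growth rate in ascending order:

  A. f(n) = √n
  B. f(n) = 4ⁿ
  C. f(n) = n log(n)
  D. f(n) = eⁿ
A < C < D < B

Comparing growth rates:
A = √n is O(√n)
C = n log(n) is O(n log n)
D = eⁿ is O(eⁿ)
B = 4ⁿ is O(4ⁿ)

Therefore, the order from slowest to fastest is: A < C < D < B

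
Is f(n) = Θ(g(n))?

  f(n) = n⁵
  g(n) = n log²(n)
False

f(n) = n⁵ is O(n⁵), and g(n) = n log²(n) is O(n log² n).
Since they have different growth rates, f(n) = Θ(g(n)) is false.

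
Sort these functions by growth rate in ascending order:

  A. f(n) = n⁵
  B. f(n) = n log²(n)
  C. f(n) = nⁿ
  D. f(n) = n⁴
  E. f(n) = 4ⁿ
B < D < A < E < C

Comparing growth rates:
B = n log²(n) is O(n log² n)
D = n⁴ is O(n⁴)
A = n⁵ is O(n⁵)
E = 4ⁿ is O(4ⁿ)
C = nⁿ is O(nⁿ)

Therefore, the order from slowest to fastest is: B < D < A < E < C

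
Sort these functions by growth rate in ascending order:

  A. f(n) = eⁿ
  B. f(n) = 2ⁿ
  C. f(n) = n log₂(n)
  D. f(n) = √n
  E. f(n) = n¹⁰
D < C < E < B < A

Comparing growth rates:
D = √n is O(√n)
C = n log₂(n) is O(n log n)
E = n¹⁰ is O(n¹⁰)
B = 2ⁿ is O(2ⁿ)
A = eⁿ is O(eⁿ)

Therefore, the order from slowest to fastest is: D < C < E < B < A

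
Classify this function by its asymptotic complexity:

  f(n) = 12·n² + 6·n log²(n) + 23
O(n²)

The dominant term in 12·n² + 6·n log²(n) + 23 is 12·n², which is Θ(n²).
Lower-order terms (6·n log²(n), 23) are asymptotically negligible.
Constants are absorbed, so the tightest bound is O(n²).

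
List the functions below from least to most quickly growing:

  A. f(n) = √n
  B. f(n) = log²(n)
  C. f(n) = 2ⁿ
B < A < C

Comparing growth rates:
B = log²(n) is O(log² n)
A = √n is O(√n)
C = 2ⁿ is O(2ⁿ)

Therefore, the order from slowest to fastest is: B < A < C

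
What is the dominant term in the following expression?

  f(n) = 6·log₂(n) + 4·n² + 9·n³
9·n³

Looking at each term:
  - 6·log₂(n) is O(log n)
  - 4·n² is O(n²)
  - 9·n³ is O(n³)

The term 9·n³ (O(n³)) grows fastest and dominates all others.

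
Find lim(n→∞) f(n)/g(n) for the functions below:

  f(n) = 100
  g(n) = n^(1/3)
0

Since 100 (O(1)) grows slower than n^(1/3) (O(n^(1/3))),
the ratio f(n)/g(n) → 0 as n → ∞.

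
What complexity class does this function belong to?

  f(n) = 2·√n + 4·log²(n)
O(√n)

The dominant term in 2·√n + 4·log²(n) is 2·√n, which is Θ(√n).
Lower-order terms (4·log²(n)) are asymptotically negligible.
Constants are absorbed, so the tightest bound is O(√n).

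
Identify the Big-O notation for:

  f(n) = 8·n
O(n)

The dominant term in 8·n is 8·n, which is Θ(n).
Constants are absorbed, so the tightest bound is O(n).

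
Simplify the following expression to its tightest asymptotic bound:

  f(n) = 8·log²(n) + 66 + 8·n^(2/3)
Θ(n^(2/3))

Order the terms by growth rate: 66 ≺ 8·log²(n) ≺ 8·n^(2/3).
The fastest-growing term 8·n^(2/3) dominates as n → ∞; dropping its constant factor gives Θ(n^(2/3)).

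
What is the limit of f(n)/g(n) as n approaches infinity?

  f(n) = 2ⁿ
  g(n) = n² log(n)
∞

Since 2ⁿ (O(2ⁿ)) grows faster than n² log(n) (O(n² log n)),
the ratio f(n)/g(n) → ∞ as n → ∞.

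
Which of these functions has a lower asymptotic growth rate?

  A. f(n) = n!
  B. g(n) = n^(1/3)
B

f(n) = n! is O(n!), while g(n) = n^(1/3) is O(n^(1/3)).
Since O(n^(1/3)) grows slower than O(n!), g(n) is dominated.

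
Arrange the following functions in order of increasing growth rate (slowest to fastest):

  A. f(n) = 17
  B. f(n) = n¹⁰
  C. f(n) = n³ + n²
A < C < B

Comparing growth rates:
A = 17 is O(1)
C = n³ + n² is O(n³)
B = n¹⁰ is O(n¹⁰)

Therefore, the order from slowest to fastest is: A < C < B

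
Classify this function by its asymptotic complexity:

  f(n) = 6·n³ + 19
O(n³)

The dominant term in 6·n³ + 19 is 6·n³, which is Θ(n³).
Lower-order terms (19) are asymptotically negligible.
Constants are absorbed, so the tightest bound is O(n³).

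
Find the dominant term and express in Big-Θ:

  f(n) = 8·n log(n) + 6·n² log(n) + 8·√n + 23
Θ(n² log n)

Order the terms by growth rate: 23 ≺ 8·√n ≺ 8·n log(n) ≺ 6·n² log(n).
The fastest-growing term 6·n² log(n) dominates as n → ∞; dropping its constant factor gives Θ(n² log n).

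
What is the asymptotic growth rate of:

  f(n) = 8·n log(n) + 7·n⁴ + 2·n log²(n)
Θ(n⁴)

Order the terms by growth rate: 8·n log(n) ≺ 2·n log²(n) ≺ 7·n⁴.
The fastest-growing term 7·n⁴ dominates as n → ∞; dropping its constant factor gives Θ(n⁴).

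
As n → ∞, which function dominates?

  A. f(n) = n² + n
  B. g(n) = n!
B

f(n) = n² + n is O(n²), while g(n) = n! is O(n!).
Since O(n!) grows faster than O(n²), g(n) dominates.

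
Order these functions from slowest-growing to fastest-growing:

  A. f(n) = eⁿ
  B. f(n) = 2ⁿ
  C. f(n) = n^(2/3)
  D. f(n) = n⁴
C < D < B < A

Comparing growth rates:
C = n^(2/3) is O(n^(2/3))
D = n⁴ is O(n⁴)
B = 2ⁿ is O(2ⁿ)
A = eⁿ is O(eⁿ)

Therefore, the order from slowest to fastest is: C < D < B < A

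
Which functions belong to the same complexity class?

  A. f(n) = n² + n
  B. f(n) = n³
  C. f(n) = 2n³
B and C

Examining each function:
  A. n² + n is O(n²)
  B. n³ is O(n³)
  C. 2n³ is O(n³)

Functions B and C both have the same complexity class.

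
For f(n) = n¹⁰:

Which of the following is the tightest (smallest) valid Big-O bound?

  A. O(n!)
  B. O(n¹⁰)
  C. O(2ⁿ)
B

f(n) = n¹⁰ is O(n¹⁰).
All listed options are valid Big-O bounds (upper bounds),
but O(n¹⁰) is the tightest (smallest valid bound).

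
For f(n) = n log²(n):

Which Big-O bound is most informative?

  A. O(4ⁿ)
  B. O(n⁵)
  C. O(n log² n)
C

f(n) = n log²(n) is O(n log² n).
All listed options are valid Big-O bounds (upper bounds),
but O(n log² n) is the tightest (smallest valid bound).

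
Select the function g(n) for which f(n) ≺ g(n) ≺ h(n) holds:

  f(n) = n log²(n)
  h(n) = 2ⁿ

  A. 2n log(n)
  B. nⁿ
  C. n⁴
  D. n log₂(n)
C

We need g(n) with n log²(n) = o(g(n)) and g(n) = o(2ⁿ), i.e. O(n log² n) ≺ g ≺ O(2ⁿ).
Check each option:
  A. 2n log(n) — O(n log n) does not grow strictly faster than f(n)
  B. nⁿ — O(nⁿ) does not grow strictly slower than h(n)
  C. n⁴ — O(n⁴) is strictly between O(n log² n) and O(2ⁿ) ✓
  D. n log₂(n) — O(n log n) does not grow strictly faster than f(n)

Only option C (n⁴) lies strictly between.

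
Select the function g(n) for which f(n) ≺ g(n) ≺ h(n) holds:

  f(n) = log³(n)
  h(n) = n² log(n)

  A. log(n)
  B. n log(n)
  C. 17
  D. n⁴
B

We need g(n) with log³(n) = o(g(n)) and g(n) = o(n² log(n)), i.e. O(log³ n) ≺ g ≺ O(n² log n).
Check each option:
  A. log(n) — O(log n) does not grow strictly faster than f(n)
  B. n log(n) — O(n log n) is strictly between O(log³ n) and O(n² log n) ✓
  C. 17 — O(1) does not grow strictly faster than f(n)
  D. n⁴ — O(n⁴) does not grow strictly slower than h(n)

Only option B (n log(n)) lies strictly between.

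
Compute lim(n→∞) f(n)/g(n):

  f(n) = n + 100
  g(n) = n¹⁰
0

Since n + 100 (O(n)) grows slower than n¹⁰ (O(n¹⁰)),
the ratio f(n)/g(n) → 0 as n → ∞.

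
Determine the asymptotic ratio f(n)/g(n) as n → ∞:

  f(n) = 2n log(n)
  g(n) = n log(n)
2

Since 2n log(n) and n log(n) have the same growth rate (O(n log n)),
the ratio converges to a constant: 2.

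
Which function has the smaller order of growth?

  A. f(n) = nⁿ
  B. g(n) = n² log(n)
B

f(n) = nⁿ is O(nⁿ), while g(n) = n² log(n) is O(n² log n).
Since O(n² log n) grows slower than O(nⁿ), g(n) is dominated.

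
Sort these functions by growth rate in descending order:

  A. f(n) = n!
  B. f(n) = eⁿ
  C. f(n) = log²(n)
A > B > C

Comparing growth rates:
A = n! is O(n!)
B = eⁿ is O(eⁿ)
C = log²(n) is O(log² n)

Therefore, the order from fastest to slowest is: A > B > C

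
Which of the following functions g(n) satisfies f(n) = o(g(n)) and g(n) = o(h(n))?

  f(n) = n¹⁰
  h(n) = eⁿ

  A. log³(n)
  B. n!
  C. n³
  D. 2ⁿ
D

We need g(n) with n¹⁰ = o(g(n)) and g(n) = o(eⁿ), i.e. O(n¹⁰) ≺ g ≺ O(eⁿ).
Check each option:
  A. log³(n) — O(log³ n) does not grow strictly faster than f(n)
  B. n! — O(n!) does not grow strictly slower than h(n)
  C. n³ — O(n³) does not grow strictly faster than f(n)
  D. 2ⁿ — O(2ⁿ) is strictly between O(n¹⁰) and O(eⁿ) ✓

Only option D (2ⁿ) lies strictly between.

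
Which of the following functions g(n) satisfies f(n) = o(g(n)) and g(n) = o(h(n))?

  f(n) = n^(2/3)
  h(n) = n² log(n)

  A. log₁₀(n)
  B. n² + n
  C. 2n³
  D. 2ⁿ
B

We need g(n) with n^(2/3) = o(g(n)) and g(n) = o(n² log(n)), i.e. O(n^(2/3)) ≺ g ≺ O(n² log n).
Check each option:
  A. log₁₀(n) — O(log n) does not grow strictly faster than f(n)
  B. n² + n — O(n²) is strictly between O(n^(2/3)) and O(n² log n) ✓
  C. 2n³ — O(n³) does not grow strictly slower than h(n)
  D. 2ⁿ — O(2ⁿ) does not grow strictly slower than h(n)

Only option B (n² + n) lies strictly between.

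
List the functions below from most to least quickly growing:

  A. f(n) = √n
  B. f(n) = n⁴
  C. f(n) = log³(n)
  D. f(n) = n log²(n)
B > D > A > C

Comparing growth rates:
B = n⁴ is O(n⁴)
D = n log²(n) is O(n log² n)
A = √n is O(√n)
C = log³(n) is O(log³ n)

Therefore, the order from fastest to slowest is: B > D > A > C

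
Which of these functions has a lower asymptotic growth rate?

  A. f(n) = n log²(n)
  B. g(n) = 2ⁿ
A

f(n) = n log²(n) is O(n log² n), while g(n) = 2ⁿ is O(2ⁿ).
Since O(n log² n) grows slower than O(2ⁿ), f(n) is dominated.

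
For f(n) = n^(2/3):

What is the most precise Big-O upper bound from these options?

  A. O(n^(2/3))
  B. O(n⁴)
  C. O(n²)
A

f(n) = n^(2/3) is O(n^(2/3)).
All listed options are valid Big-O bounds (upper bounds),
but O(n^(2/3)) is the tightest (smallest valid bound).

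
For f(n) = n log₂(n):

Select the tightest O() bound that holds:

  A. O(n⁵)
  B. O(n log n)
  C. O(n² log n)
B

f(n) = n log₂(n) is O(n log n).
All listed options are valid Big-O bounds (upper bounds),
but O(n log n) is the tightest (smallest valid bound).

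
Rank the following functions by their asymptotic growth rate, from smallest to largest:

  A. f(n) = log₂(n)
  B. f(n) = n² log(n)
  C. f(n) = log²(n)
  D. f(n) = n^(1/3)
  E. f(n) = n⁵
A < C < D < B < E

Comparing growth rates:
A = log₂(n) is O(log n)
C = log²(n) is O(log² n)
D = n^(1/3) is O(n^(1/3))
B = n² log(n) is O(n² log n)
E = n⁵ is O(n⁵)

Therefore, the order from slowest to fastest is: A < C < D < B < E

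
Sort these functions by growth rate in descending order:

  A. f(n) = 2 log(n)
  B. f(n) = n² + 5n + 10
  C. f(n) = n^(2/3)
B > C > A

Comparing growth rates:
B = n² + 5n + 10 is O(n²)
C = n^(2/3) is O(n^(2/3))
A = 2 log(n) is O(log n)

Therefore, the order from fastest to slowest is: B > C > A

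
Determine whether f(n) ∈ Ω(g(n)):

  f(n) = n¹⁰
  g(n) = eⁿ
False

f(n) = n¹⁰ is O(n¹⁰), and g(n) = eⁿ is O(eⁿ).
Since O(n¹⁰) grows slower than O(eⁿ), f(n) = Ω(g(n)) is false.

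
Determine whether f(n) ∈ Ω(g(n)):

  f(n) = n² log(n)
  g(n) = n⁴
False

f(n) = n² log(n) is O(n² log n), and g(n) = n⁴ is O(n⁴).
Since O(n² log n) grows slower than O(n⁴), f(n) = Ω(g(n)) is false.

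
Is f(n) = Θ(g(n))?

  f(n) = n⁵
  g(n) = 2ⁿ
False

f(n) = n⁵ is O(n⁵), and g(n) = 2ⁿ is O(2ⁿ).
Since they have different growth rates, f(n) = Θ(g(n)) is false.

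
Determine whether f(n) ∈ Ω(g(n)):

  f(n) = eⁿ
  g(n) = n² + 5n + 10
True

f(n) = eⁿ is O(eⁿ), and g(n) = n² + 5n + 10 is O(n²).
Since O(eⁿ) grows at least as fast as O(n²), f(n) = Ω(g(n)) is true.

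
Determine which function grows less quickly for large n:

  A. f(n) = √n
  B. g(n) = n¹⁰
A

f(n) = √n is O(√n), while g(n) = n¹⁰ is O(n¹⁰).
Since O(√n) grows slower than O(n¹⁰), f(n) is dominated.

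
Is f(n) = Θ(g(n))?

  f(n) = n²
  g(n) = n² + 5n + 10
True

f(n) = n² and g(n) = n² + 5n + 10 are both O(n²).
Since they have the same asymptotic growth rate, f(n) = Θ(g(n)) is true.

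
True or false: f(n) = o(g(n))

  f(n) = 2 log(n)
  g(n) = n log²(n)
True

f(n) = 2 log(n) is O(log n), and g(n) = n log²(n) is O(n log² n).
Since O(log n) grows strictly slower than O(n log² n), f(n) = o(g(n)) is true.
This means lim(n→∞) f(n)/g(n) = 0.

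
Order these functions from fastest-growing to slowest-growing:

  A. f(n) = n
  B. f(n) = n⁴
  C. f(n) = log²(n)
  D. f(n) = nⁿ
D > B > A > C

Comparing growth rates:
D = nⁿ is O(nⁿ)
B = n⁴ is O(n⁴)
A = n is O(n)
C = log²(n) is O(log² n)

Therefore, the order from fastest to slowest is: D > B > A > C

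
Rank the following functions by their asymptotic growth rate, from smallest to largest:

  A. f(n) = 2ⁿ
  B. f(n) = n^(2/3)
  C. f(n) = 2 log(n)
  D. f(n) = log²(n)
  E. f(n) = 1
E < C < D < B < A

Comparing growth rates:
E = 1 is O(1)
C = 2 log(n) is O(log n)
D = log²(n) is O(log² n)
B = n^(2/3) is O(n^(2/3))
A = 2ⁿ is O(2ⁿ)

Therefore, the order from slowest to fastest is: E < C < D < B < A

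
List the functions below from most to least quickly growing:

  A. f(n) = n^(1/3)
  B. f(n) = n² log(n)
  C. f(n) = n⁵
C > B > A

Comparing growth rates:
C = n⁵ is O(n⁵)
B = n² log(n) is O(n² log n)
A = n^(1/3) is O(n^(1/3))

Therefore, the order from fastest to slowest is: C > B > A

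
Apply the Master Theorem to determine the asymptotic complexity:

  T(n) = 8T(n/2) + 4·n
Θ(n³)

Master Theorem: a = 8, b = 2, f(n) = 4·n.
Compute the critical exponent d = log₂(8) = 3.
Compare f(n) = Θ(n) against n^d:
  k = 1 < d = 3, so f(n) = O(n^(d-ε)) — Case 1.
  The recursion cost dominates: T(n) = Θ(n^d) = Θ(n³).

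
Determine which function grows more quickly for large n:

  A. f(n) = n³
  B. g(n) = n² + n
A

f(n) = n³ is O(n³), while g(n) = n² + n is O(n²).
Since O(n³) grows faster than O(n²), f(n) dominates.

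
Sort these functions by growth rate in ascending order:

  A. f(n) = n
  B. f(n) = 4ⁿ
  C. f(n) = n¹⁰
A < C < B

Comparing growth rates:
A = n is O(n)
C = n¹⁰ is O(n¹⁰)
B = 4ⁿ is O(4ⁿ)

Therefore, the order from slowest to fastest is: A < C < B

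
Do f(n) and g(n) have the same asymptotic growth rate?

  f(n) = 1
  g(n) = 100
True

f(n) = 1 and g(n) = 100 are both O(1).
Since they have the same asymptotic growth rate, f(n) = Θ(g(n)) is true.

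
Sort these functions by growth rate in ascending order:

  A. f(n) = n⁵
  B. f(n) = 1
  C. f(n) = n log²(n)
B < C < A

Comparing growth rates:
B = 1 is O(1)
C = n log²(n) is O(n log² n)
A = n⁵ is O(n⁵)

Therefore, the order from slowest to fastest is: B < C < A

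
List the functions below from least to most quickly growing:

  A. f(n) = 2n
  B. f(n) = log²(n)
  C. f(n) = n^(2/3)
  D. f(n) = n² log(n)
B < C < A < D

Comparing growth rates:
B = log²(n) is O(log² n)
C = n^(2/3) is O(n^(2/3))
A = 2n is O(n)
D = n² log(n) is O(n² log n)

Therefore, the order from slowest to fastest is: B < C < A < D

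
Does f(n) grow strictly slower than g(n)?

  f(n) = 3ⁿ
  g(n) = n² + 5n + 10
False

f(n) = 3ⁿ is O(3ⁿ), and g(n) = n² + 5n + 10 is O(n²).
Since O(3ⁿ) grows faster than or equal to O(n²), f(n) = o(g(n)) is false.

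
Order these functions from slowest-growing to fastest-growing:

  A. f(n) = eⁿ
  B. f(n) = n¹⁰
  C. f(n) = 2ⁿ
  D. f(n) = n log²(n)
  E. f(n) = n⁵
D < E < B < C < A

Comparing growth rates:
D = n log²(n) is O(n log² n)
E = n⁵ is O(n⁵)
B = n¹⁰ is O(n¹⁰)
C = 2ⁿ is O(2ⁿ)
A = eⁿ is O(eⁿ)

Therefore, the order from slowest to fastest is: D < E < B < C < A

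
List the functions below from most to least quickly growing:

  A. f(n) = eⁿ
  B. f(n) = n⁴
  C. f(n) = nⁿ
C > A > B

Comparing growth rates:
C = nⁿ is O(nⁿ)
A = eⁿ is O(eⁿ)
B = n⁴ is O(n⁴)

Therefore, the order from fastest to slowest is: C > A > B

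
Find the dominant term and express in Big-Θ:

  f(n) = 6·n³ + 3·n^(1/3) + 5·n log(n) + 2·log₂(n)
Θ(n³)

Order the terms by growth rate: 2·log₂(n) ≺ 3·n^(1/3) ≺ 5·n log(n) ≺ 6·n³.
The fastest-growing term 6·n³ dominates as n → ∞; dropping its constant factor gives Θ(n³).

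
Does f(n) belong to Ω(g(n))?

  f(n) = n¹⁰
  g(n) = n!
False

f(n) = n¹⁰ is O(n¹⁰), and g(n) = n! is O(n!).
Since O(n¹⁰) grows slower than O(n!), f(n) = Ω(g(n)) is false.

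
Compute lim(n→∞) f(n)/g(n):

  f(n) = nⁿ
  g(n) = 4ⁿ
∞

Since nⁿ (O(nⁿ)) grows faster than 4ⁿ (O(4ⁿ)),
the ratio f(n)/g(n) → ∞ as n → ∞.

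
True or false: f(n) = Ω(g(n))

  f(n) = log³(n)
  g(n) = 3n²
False

f(n) = log³(n) is O(log³ n), and g(n) = 3n² is O(n²).
Since O(log³ n) grows slower than O(n²), f(n) = Ω(g(n)) is false.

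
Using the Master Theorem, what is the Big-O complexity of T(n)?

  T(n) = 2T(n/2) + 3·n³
Θ(n³)

Master Theorem: a = 2, b = 2, f(n) = 3·n³.
Compute the critical exponent d = log₂(2) = 1.
Compare f(n) = Θ(n³) against n^d:
  k = 3 > d = 1, so f(n) = Ω(n^(d+ε)) — Case 3.
  Regularity: a·(n/b)^3/n^3 = a/b^3 = 2/8 < 1 ✓.
  The top-level work dominates: T(n) = Θ(f(n)) = Θ(n³).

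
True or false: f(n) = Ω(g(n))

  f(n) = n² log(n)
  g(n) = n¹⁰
False

f(n) = n² log(n) is O(n² log n), and g(n) = n¹⁰ is O(n¹⁰).
Since O(n² log n) grows slower than O(n¹⁰), f(n) = Ω(g(n)) is false.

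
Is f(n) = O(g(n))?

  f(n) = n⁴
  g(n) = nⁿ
True

f(n) = n⁴ is O(n⁴), and g(n) = nⁿ is O(nⁿ).
Since O(n⁴) ⊆ O(nⁿ) (f grows no faster than g), f(n) = O(g(n)) is true.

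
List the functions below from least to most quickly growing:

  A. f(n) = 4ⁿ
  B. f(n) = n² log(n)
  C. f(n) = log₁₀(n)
C < B < A

Comparing growth rates:
C = log₁₀(n) is O(log n)
B = n² log(n) is O(n² log n)
A = 4ⁿ is O(4ⁿ)

Therefore, the order from slowest to fastest is: C < B < A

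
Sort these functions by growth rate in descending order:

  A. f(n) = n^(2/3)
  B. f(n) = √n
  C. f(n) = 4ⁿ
C > A > B

Comparing growth rates:
C = 4ⁿ is O(4ⁿ)
A = n^(2/3) is O(n^(2/3))
B = √n is O(√n)

Therefore, the order from fastest to slowest is: C > A > B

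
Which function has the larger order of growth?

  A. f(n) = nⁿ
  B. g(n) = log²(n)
A

f(n) = nⁿ is O(nⁿ), while g(n) = log²(n) is O(log² n).
Since O(nⁿ) grows faster than O(log² n), f(n) dominates.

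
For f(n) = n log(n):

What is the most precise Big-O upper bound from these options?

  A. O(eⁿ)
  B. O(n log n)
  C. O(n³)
B

f(n) = n log(n) is O(n log n).
All listed options are valid Big-O bounds (upper bounds),
but O(n log n) is the tightest (smallest valid bound).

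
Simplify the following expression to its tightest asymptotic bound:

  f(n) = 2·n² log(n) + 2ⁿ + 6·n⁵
Θ(2ⁿ)

Order the terms by growth rate: 2·n² log(n) ≺ 6·n⁵ ≺ 2ⁿ.
The fastest-growing term 2ⁿ dominates as n → ∞; dropping its constant factor gives Θ(2ⁿ).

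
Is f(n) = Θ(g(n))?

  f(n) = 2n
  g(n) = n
True

f(n) = 2n and g(n) = n are both O(n).
Since they have the same asymptotic growth rate, f(n) = Θ(g(n)) is true.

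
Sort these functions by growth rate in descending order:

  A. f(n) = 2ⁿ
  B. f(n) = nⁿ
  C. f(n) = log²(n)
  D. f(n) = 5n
B > A > D > C

Comparing growth rates:
B = nⁿ is O(nⁿ)
A = 2ⁿ is O(2ⁿ)
D = 5n is O(n)
C = log²(n) is O(log² n)

Therefore, the order from fastest to slowest is: B > A > D > C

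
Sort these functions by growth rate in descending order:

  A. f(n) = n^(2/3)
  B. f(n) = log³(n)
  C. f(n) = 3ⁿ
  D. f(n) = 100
C > A > B > D

Comparing growth rates:
C = 3ⁿ is O(3ⁿ)
A = n^(2/3) is O(n^(2/3))
B = log³(n) is O(log³ n)
D = 100 is O(1)

Therefore, the order from fastest to slowest is: C > A > B > D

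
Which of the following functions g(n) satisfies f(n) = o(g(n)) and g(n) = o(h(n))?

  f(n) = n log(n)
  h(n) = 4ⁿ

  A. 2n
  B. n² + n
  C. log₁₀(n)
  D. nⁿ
B

We need g(n) with n log(n) = o(g(n)) and g(n) = o(4ⁿ), i.e. O(n log n) ≺ g ≺ O(4ⁿ).
Check each option:
  A. 2n — O(n) does not grow strictly faster than f(n)
  B. n² + n — O(n²) is strictly between O(n log n) and O(4ⁿ) ✓
  C. log₁₀(n) — O(log n) does not grow strictly faster than f(n)
  D. nⁿ — O(nⁿ) does not grow strictly slower than h(n)

Only option B (n² + n) lies strictly between.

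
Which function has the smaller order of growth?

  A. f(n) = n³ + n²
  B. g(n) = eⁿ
A

f(n) = n³ + n² is O(n³), while g(n) = eⁿ is O(eⁿ).
Since O(n³) grows slower than O(eⁿ), f(n) is dominated.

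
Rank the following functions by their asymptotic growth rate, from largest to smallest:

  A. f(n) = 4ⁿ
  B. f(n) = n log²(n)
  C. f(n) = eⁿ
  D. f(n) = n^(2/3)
A > C > B > D

Comparing growth rates:
A = 4ⁿ is O(4ⁿ)
C = eⁿ is O(eⁿ)
B = n log²(n) is O(n log² n)
D = n^(2/3) is O(n^(2/3))

Therefore, the order from fastest to slowest is: A > C > B > D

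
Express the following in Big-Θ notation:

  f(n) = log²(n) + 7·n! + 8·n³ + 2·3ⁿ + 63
Θ(n!)

Order the terms by growth rate: 63 ≺ log²(n) ≺ 8·n³ ≺ 2·3ⁿ ≺ 7·n!.
The fastest-growing term 7·n! dominates as n → ∞; dropping its constant factor gives Θ(n!).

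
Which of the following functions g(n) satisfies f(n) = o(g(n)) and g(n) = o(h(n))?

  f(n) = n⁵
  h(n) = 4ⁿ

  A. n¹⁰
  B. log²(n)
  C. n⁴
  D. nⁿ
A

We need g(n) with n⁵ = o(g(n)) and g(n) = o(4ⁿ), i.e. O(n⁵) ≺ g ≺ O(4ⁿ).
Check each option:
  A. n¹⁰ — O(n¹⁰) is strictly between O(n⁵) and O(4ⁿ) ✓
  B. log²(n) — O(log² n) does not grow strictly faster than f(n)
  C. n⁴ — O(n⁴) does not grow strictly faster than f(n)
  D. nⁿ — O(nⁿ) does not grow strictly slower than h(n)

Only option A (n¹⁰) lies strictly between.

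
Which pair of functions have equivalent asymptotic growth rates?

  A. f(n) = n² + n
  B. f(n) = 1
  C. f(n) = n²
A and C

Examining each function:
  A. n² + n is O(n²)
  B. 1 is O(1)
  C. n² is O(n²)

Functions A and C both have the same complexity class.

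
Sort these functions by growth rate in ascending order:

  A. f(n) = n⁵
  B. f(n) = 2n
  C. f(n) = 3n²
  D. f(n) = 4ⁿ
B < C < A < D

Comparing growth rates:
B = 2n is O(n)
C = 3n² is O(n²)
A = n⁵ is O(n⁵)
D = 4ⁿ is O(4ⁿ)

Therefore, the order from slowest to fastest is: B < C < A < D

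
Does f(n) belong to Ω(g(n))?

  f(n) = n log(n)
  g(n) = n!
False

f(n) = n log(n) is O(n log n), and g(n) = n! is O(n!).
Since O(n log n) grows slower than O(n!), f(n) = Ω(g(n)) is false.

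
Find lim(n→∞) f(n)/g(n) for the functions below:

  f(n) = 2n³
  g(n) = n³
2

Since 2n³ and n³ have the same growth rate (O(n³)),
the ratio converges to a constant: 2.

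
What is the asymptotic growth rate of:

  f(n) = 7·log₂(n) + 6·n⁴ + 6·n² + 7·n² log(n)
Θ(n⁴)

Order the terms by growth rate: 7·log₂(n) ≺ 6·n² ≺ 7·n² log(n) ≺ 6·n⁴.
The fastest-growing term 6·n⁴ dominates as n → ∞; dropping its constant factor gives Θ(n⁴).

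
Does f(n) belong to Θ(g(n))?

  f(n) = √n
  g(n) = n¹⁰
False

f(n) = √n is O(√n), and g(n) = n¹⁰ is O(n¹⁰).
Since they have different growth rates, f(n) = Θ(g(n)) is false.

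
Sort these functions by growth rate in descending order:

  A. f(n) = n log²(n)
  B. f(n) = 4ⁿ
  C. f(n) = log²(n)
B > A > C

Comparing growth rates:
B = 4ⁿ is O(4ⁿ)
A = n log²(n) is O(n log² n)
C = log²(n) is O(log² n)

Therefore, the order from fastest to slowest is: B > A > C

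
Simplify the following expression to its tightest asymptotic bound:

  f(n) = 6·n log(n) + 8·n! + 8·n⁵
Θ(n!)

Order the terms by growth rate: 6·n log(n) ≺ 8·n⁵ ≺ 8·n!.
The fastest-growing term 8·n! dominates as n → ∞; dropping its constant factor gives Θ(n!).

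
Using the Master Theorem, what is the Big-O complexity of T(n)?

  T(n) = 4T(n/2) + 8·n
Θ(n²)

Master Theorem: a = 4, b = 2, f(n) = 8·n.
Compute the critical exponent d = log₂(4) = 2.
Compare f(n) = Θ(n) against n^d:
  k = 1 < d = 2, so f(n) = O(n^(d-ε)) — Case 1.
  The recursion cost dominates: T(n) = Θ(n^d) = Θ(n²).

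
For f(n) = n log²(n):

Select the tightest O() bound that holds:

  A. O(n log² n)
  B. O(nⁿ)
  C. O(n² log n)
A

f(n) = n log²(n) is O(n log² n).
All listed options are valid Big-O bounds (upper bounds),
but O(n log² n) is the tightest (smallest valid bound).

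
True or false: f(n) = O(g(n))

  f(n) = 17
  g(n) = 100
True

f(n) = 17 and g(n) = 100 are both O(1).
Big-O permits equal growth rates (f ≤ c·g for some c), so f(n) = O(g(n)) is true.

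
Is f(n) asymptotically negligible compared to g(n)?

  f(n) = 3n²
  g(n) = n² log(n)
True

f(n) = 3n² is O(n²), and g(n) = n² log(n) is O(n² log n).
Since O(n²) grows strictly slower than O(n² log n), f(n) = o(g(n)) is true.
This means lim(n→∞) f(n)/g(n) = 0.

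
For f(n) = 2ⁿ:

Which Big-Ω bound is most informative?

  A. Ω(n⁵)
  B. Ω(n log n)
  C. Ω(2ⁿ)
C

f(n) = 2ⁿ is Ω(2ⁿ).
All listed options are valid Big-Ω bounds (lower bounds),
but Ω(2ⁿ) is the tightest (largest valid bound).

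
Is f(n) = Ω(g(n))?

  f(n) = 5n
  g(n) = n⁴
False

f(n) = 5n is O(n), and g(n) = n⁴ is O(n⁴).
Since O(n) grows slower than O(n⁴), f(n) = Ω(g(n)) is false.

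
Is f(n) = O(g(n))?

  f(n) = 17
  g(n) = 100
True

f(n) = 17 and g(n) = 100 are both O(1).
Big-O permits equal growth rates (f ≤ c·g for some c), so f(n) = O(g(n)) is true.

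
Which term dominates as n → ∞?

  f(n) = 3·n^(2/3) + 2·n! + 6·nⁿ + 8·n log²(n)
6·nⁿ

Looking at each term:
  - 3·n^(2/3) is O(n^(2/3))
  - 2·n! is O(n!)
  - 6·nⁿ is O(nⁿ)
  - 8·n log²(n) is O(n log² n)

The term 6·nⁿ (O(nⁿ)) grows fastest and dominates all others.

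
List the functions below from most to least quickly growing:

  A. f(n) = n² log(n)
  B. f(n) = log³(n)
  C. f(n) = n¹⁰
C > A > B

Comparing growth rates:
C = n¹⁰ is O(n¹⁰)
A = n² log(n) is O(n² log n)
B = log³(n) is O(log³ n)

Therefore, the order from fastest to slowest is: C > A > B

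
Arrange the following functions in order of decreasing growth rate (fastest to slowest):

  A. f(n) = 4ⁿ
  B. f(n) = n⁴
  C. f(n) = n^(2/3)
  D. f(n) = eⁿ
A > D > B > C

Comparing growth rates:
A = 4ⁿ is O(4ⁿ)
D = eⁿ is O(eⁿ)
B = n⁴ is O(n⁴)
C = n^(2/3) is O(n^(2/3))

Therefore, the order from fastest to slowest is: A > D > B > C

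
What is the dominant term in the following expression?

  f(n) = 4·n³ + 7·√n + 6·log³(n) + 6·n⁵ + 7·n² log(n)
6·n⁵

Looking at each term:
  - 4·n³ is O(n³)
  - 7·√n is O(√n)
  - 6·log³(n) is O(log³ n)
  - 6·n⁵ is O(n⁵)
  - 7·n² log(n) is O(n² log n)

The term 6·n⁵ (O(n⁵)) grows fastest and dominates all others.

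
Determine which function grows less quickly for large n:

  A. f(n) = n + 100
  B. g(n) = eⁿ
A

f(n) = n + 100 is O(n), while g(n) = eⁿ is O(eⁿ).
Since O(n) grows slower than O(eⁿ), f(n) is dominated.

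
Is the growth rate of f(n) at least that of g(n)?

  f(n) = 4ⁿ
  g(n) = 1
True

f(n) = 4ⁿ is O(4ⁿ), and g(n) = 1 is O(1).
Since O(4ⁿ) grows at least as fast as O(1), f(n) = Ω(g(n)) is true.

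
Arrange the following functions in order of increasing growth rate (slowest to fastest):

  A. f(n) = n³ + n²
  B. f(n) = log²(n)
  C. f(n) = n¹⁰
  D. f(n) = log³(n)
B < D < A < C

Comparing growth rates:
B = log²(n) is O(log² n)
D = log³(n) is O(log³ n)
A = n³ + n² is O(n³)
C = n¹⁰ is O(n¹⁰)

Therefore, the order from slowest to fastest is: B < D < A < C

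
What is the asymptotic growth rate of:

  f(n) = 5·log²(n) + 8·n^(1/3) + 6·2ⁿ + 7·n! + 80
Θ(n!)

Order the terms by growth rate: 80 ≺ 5·log²(n) ≺ 8·n^(1/3) ≺ 6·2ⁿ ≺ 7·n!.
The fastest-growing term 7·n! dominates as n → ∞; dropping its constant factor gives Θ(n!).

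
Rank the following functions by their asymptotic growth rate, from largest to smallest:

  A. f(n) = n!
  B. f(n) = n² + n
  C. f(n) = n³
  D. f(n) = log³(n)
A > C > B > D

Comparing growth rates:
A = n! is O(n!)
C = n³ is O(n³)
B = n² + n is O(n²)
D = log³(n) is O(log³ n)

Therefore, the order from fastest to slowest is: A > C > B > D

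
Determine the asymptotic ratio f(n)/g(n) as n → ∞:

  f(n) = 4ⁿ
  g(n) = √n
∞

Since 4ⁿ (O(4ⁿ)) grows faster than √n (O(√n)),
the ratio f(n)/g(n) → ∞ as n → ∞.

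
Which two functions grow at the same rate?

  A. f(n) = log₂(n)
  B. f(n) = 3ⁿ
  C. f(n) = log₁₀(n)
A and C

Examining each function:
  A. log₂(n) is O(log n)
  B. 3ⁿ is O(3ⁿ)
  C. log₁₀(n) is O(log n)

Functions A and C both have the same complexity class.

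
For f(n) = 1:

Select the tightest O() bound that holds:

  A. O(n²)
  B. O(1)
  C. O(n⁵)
B

f(n) = 1 is O(1).
All listed options are valid Big-O bounds (upper bounds),
but O(1) is the tightest (smallest valid bound).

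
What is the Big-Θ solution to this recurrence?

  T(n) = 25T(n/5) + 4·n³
Θ(n³)

Master Theorem: a = 25, b = 5, f(n) = 4·n³.
Compute the critical exponent d = log₅(25) = 2.
Compare f(n) = Θ(n³) against n^d:
  k = 3 > d = 2, so f(n) = Ω(n^(d+ε)) — Case 3.
  Regularity: a·(n/b)^3/n^3 = a/b^3 = 25/125 < 1 ✓.
  The top-level work dominates: T(n) = Θ(f(n)) = Θ(n³).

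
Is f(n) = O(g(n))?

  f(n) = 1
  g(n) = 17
True

f(n) = 1 and g(n) = 17 are both O(1).
Big-O permits equal growth rates (f ≤ c·g for some c), so f(n) = O(g(n)) is true.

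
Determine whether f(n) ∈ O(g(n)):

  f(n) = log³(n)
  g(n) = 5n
True

f(n) = log³(n) is O(log³ n), and g(n) = 5n is O(n).
Since O(log³ n) ⊆ O(n) (f grows no faster than g), f(n) = O(g(n)) is true.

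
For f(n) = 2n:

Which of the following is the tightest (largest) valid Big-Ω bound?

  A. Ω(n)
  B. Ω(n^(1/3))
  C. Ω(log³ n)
A

f(n) = 2n is Ω(n).
All listed options are valid Big-Ω bounds (lower bounds),
but Ω(n) is the tightest (largest valid bound).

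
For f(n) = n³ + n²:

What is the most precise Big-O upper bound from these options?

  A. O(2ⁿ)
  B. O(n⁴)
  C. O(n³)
C

f(n) = n³ + n² is O(n³).
All listed options are valid Big-O bounds (upper bounds),
but O(n³) is the tightest (smallest valid bound).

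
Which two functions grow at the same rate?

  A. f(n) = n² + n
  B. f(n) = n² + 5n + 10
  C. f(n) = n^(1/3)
A and B

Examining each function:
  A. n² + n is O(n²)
  B. n² + 5n + 10 is O(n²)
  C. n^(1/3) is O(n^(1/3))

Functions A and B both have the same complexity class.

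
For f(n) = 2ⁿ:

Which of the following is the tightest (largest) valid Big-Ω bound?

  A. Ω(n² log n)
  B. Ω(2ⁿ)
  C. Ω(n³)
B

f(n) = 2ⁿ is Ω(2ⁿ).
All listed options are valid Big-Ω bounds (lower bounds),
but Ω(2ⁿ) is the tightest (largest valid bound).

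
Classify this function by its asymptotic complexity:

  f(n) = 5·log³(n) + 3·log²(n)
O(log³ n)

The dominant term in 5·log³(n) + 3·log²(n) is 5·log³(n), which is Θ(log³ n).
Lower-order terms (3·log²(n)) are asymptotically negligible.
Constants are absorbed, so the tightest bound is O(log³ n).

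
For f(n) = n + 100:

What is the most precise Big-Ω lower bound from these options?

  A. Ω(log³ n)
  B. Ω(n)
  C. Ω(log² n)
B

f(n) = n + 100 is Ω(n).
All listed options are valid Big-Ω bounds (lower bounds),
but Ω(n) is the tightest (largest valid bound).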